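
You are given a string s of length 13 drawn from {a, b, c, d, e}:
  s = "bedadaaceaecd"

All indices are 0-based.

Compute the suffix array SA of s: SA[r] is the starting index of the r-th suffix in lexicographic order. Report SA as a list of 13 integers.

rank | idx | suffix
   0 |   5 | aaceaecd
   1 |   6 | aceaecd
   2 |   3 | adaaceaecd
   3 |   9 | aecd
   4 |   0 | bedadaaceaecd
   5 |  11 | cd
   6 |   7 | ceaecd
   7 |  12 | d
   8 |   4 | daaceaecd
   9 |   2 | dadaaceaecd
  10 |   8 | eaecd
  11 |  10 | ecd
  12 |   1 | edadaaceaecd

[5, 6, 3, 9, 0, 11, 7, 12, 4, 2, 8, 10, 1]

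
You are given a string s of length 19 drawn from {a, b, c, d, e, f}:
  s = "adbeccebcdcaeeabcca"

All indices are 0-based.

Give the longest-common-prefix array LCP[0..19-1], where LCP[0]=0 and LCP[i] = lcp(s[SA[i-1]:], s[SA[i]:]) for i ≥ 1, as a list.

rank→(start, suffix):
  0 → (18, 'a')
  1 → (14, 'abcca')
  2 → (0, 'adbeccebcdcaeeabcca')
  3 → (11, 'aeeabcca')
  4 → (15, 'bcca')
  5 → (7, 'bcdcaeeabcca')
  6 → (2, 'beccebcdcaeeabcca')
  7 → (17, 'ca')
  8 → (10, 'caeeabcca')
  9 → (16, 'cca')
  10 → (4, 'ccebcdcaeeabcca')
  11 → (8, 'cdcaeeabcca')
  12 → (5, 'cebcdcaeeabcca')
  13 → (1, 'dbeccebcdcaeeabcca')
  14 → (9, 'dcaeeabcca')
  15 → (13, 'eabcca')
  16 → (6, 'ebcdcaeeabcca')
  17 → (3, 'eccebcdcaeeabcca')
  18 → (12, 'eeabcca')

SA = [18, 14, 0, 11, 15, 7, 2, 17, 10, 16, 4, 8, 5, 1, 9, 13, 6, 3, 12]
rank  pair      lcp
   1  s[18:],s[14:]  1  'a'
   2  s[14:],s[0:]  1  'a'
   3  s[0:],s[11:]  1  'a'
   4  s[11:],s[15:]  0  ''
   5  s[15:],s[7:]  2  'bc'
   6  s[7:],s[2:]  1  'b'
   7  s[2:],s[17:]  0  ''
   8  s[17:],s[10:]  2  'ca'
   9  s[10:],s[16:]  1  'c'
  10  s[16:],s[4:]  2  'cc'
  11  s[4:],s[8:]  1  'c'
  12  s[8:],s[5:]  1  'c'
  13  s[5:],s[1:]  0  ''
  14  s[1:],s[9:]  1  'd'
  15  s[9:],s[13:]  0  ''
  16  s[13:],s[6:]  1  'e'
  17  s[6:],s[3:]  1  'e'
  18  s[3:],s[12:]  1  'e'

[0, 1, 1, 1, 0, 2, 1, 0, 2, 1, 2, 1, 1, 0, 1, 0, 1, 1, 1]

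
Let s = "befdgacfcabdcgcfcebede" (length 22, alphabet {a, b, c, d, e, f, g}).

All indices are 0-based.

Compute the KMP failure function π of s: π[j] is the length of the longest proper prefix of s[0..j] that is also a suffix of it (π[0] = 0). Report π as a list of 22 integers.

[0, 0, 0, 0, 0, 0, 0, 0, 0, 0, 1, 0, 0, 0, 0, 0, 0, 0, 1, 2, 0, 0]

π[0] = 0
j=1 s[j]='e': π[1]=0 (border '')
j=2 s[j]='f': π[2]=0 (border '')
j=3 s[j]='d': π[3]=0 (border '')
j=4 s[j]='g': π[4]=0 (border '')
j=5 s[j]='a': π[5]=0 (border '')
j=6 s[j]='c': π[6]=0 (border '')
j=7 s[j]='f': π[7]=0 (border '')
j=8 s[j]='c': π[8]=0 (border '')
j=9 s[j]='a': π[9]=0 (border '')
j=10 s[j]='b': π[10]=1 (border 'b')
j=11 s[j]='d': k: 1→0; π[11]=0 (border '')
j=12 s[j]='c': π[12]=0 (border '')
j=13 s[j]='g': π[13]=0 (border '')
j=14 s[j]='c': π[14]=0 (border '')
j=15 s[j]='f': π[15]=0 (border '')
j=16 s[j]='c': π[16]=0 (border '')
j=17 s[j]='e': π[17]=0 (border '')
j=18 s[j]='b': π[18]=1 (border 'b')
j=19 s[j]='e': π[19]=2 (border 'be')
j=20 s[j]='d': k: 2→0; π[20]=0 (border '')
j=21 s[j]='e': π[21]=0 (border '')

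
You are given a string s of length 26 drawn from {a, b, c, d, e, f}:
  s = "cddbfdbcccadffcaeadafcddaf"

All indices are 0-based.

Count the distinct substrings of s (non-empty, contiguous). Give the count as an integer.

320

rank→(start, suffix):
  0 → (17, 'adafcddaf')
  1 → (10, 'adffcaeadafcddaf')
  2 → (15, 'aeadafcddaf')
  3 → (24, 'af')
  4 → (19, 'afcddaf')
  5 → (6, 'bcccadffcaeadafcddaf')
  6 → (3, 'bfdbcccadffcaeadafcddaf')
  7 → (9, 'cadffcaeadafcddaf')
  8 → (14, 'caeadafcddaf')
  9 → (8, 'ccadffcaeadafcddaf')
  10 → (7, 'cccadffcaeadafcddaf')
  11 → (21, 'cddaf')
  12 → (0, 'cddbfdbcccadffcaeadafcddaf')
  13 → (23, 'daf')
  14 → (18, 'dafcddaf')
  15 → (5, 'dbcccadffcaeadafcddaf')
  16 → (2, 'dbfdbcccadffcaeadafcddaf')
  17 → (22, 'ddaf')
  18 → (1, 'ddbfdbcccadffcaeadafcddaf')
  19 → (11, 'dffcaeadafcddaf')
  20 → (16, 'eadafcddaf')
  21 → (25, 'f')
  22 → (13, 'fcaeadafcddaf')
  23 → (20, 'fcddaf')
  24 → (4, 'fdbcccadffcaeadafcddaf')
  25 → (12, 'ffcaeadafcddaf')

SA = [17, 10, 15, 24, 19, 6, 3, 9, 14, 8, 7, 21, 0, 23, 18, 5, 2, 22, 1, 11, 16, 25, 13, 20, 4, 12]
i: (SA[i-1],SA[i]) lcp shared
  1: (17,10) 2 'ad'
  2: (10,15) 1 'a'
  3: (15,24) 1 'a'
  4: (24,19) 2 'af'
  5: (19,6) 0 ''
  6: (6,3) 1 'b'
  7: (3,9) 0 ''
  8: (9,14) 2 'ca'
  9: (14,8) 1 'c'
  10: (8,7) 2 'cc'
  11: (7,21) 1 'c'
  12: (21,0) 3 'cdd'
  13: (0,23) 0 ''
  14: (23,18) 3 'daf'
  15: (18,5) 1 'd'
  16: (5,2) 2 'db'
  17: (2,22) 1 'd'
  18: (22,1) 2 'dd'
  19: (1,11) 1 'd'
  20: (11,16) 0 ''
  21: (16,25) 0 ''
  22: (25,13) 1 'f'
  23: (13,20) 2 'fc'
  24: (20,4) 1 'f'
  25: (4,12) 1 'f'

n(n+1)/2 = 26·27/2 = 351
Σ LCP = 0 + 2 + 1 + 1 + 2 + 0 + 1 + 0 + 2 + 1 + 2 + 1 + 3 + 0 + 3 + 1 + 2 + 1 + 2 + 1 + 0 + 0 + 1 + 2 + 1 + 1 = 31
distinct = 351 − 31 = 320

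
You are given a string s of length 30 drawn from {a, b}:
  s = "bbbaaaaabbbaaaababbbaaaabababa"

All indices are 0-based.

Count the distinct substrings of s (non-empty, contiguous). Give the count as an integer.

340

sorted suffixes:
  #0 SA[0]=29  'a'
  #1 SA[1]=3  'aaaaabbbaaaababbbaaaabababa'
  #2 SA[2]=20  'aaaabababa'
  #3 SA[3]=11  'aaaababbbaaaabababa'
  #4 SA[4]=4  'aaaabbbaaaababbbaaaabababa'
  #5 SA[5]=21  'aaabababa'
  #6 SA[6]=12  'aaababbbaaaabababa'
  #7 SA[7]=5  'aaabbbaaaababbbaaaabababa'
  #8 SA[8]=22  'aabababa'
  #9 SA[9]=13  'aababbbaaaabababa'
  #10 SA[10]=6  'aabbbaaaababbbaaaabababa'
  #11 SA[11]=27  'aba'
  #12 SA[12]=25  'ababa'
  #13 SA[13]=23  'abababa'
  #14 SA[14]=14  'ababbbaaaabababa'
  #15 SA[15]=16  'abbbaaaabababa'
  #16 SA[16]=7  'abbbaaaababbbaaaabababa'
  #17 SA[17]=28  'ba'
  #18 SA[18]=2  'baaaaabbbaaaababbbaaaabababa'
  #19 SA[19]=19  'baaaabababa'
  #20 SA[20]=10  'baaaababbbaaaabababa'
  #21 SA[21]=26  'baba'
  #22 SA[22]=24  'bababa'
  #23 SA[23]=15  'babbbaaaabababa'
  #24 SA[24]=1  'bbaaaaabbbaaaababbbaaaabababa'
  #25 SA[25]=18  'bbaaaabababa'
  #26 SA[26]=9  'bbaaaababbbaaaabababa'
  #27 SA[27]=0  'bbbaaaaabbbaaaababbbaaaabababa'
  #28 SA[28]=17  'bbbaaaabababa'
  #29 SA[29]=8  'bbbaaaababbbaaaabababa'

SA = [29, 3, 20, 11, 4, 21, 12, 5, 22, 13, 6, 27, 25, 23, 14, 16, 7, 28, 2, 19, 10, 26, 24, 15, 1, 18, 9, 0, 17, 8]
[i] adj suffixes → lcp
  [1] 29/3 → 1 ('a')
  [2] 3/20 → 4 ('aaaa')
  [3] 20/11 → 7 ('aaaabab')
  [4] 11/4 → 5 ('aaaab')
  [5] 4/21 → 3 ('aaa')
  [6] 21/12 → 6 ('aaabab')
  [7] 12/5 → 4 ('aaab')
  [8] 5/22 → 2 ('aa')
  [9] 22/13 → 5 ('aabab')
  [10] 13/6 → 3 ('aab')
  [11] 6/27 → 1 ('a')
  [12] 27/25 → 3 ('aba')
  [13] 25/23 → 5 ('ababa')
  [14] 23/14 → 4 ('abab')
  [15] 14/16 → 2 ('ab')
  [16] 16/7 → 11 ('abbbaaaabab')
  [17] 7/28 → 0 ('')
  [18] 28/2 → 2 ('ba')
  [19] 2/19 → 5 ('baaaa')
  [20] 19/10 → 8 ('baaaabab')
  [21] 10/26 → 2 ('ba')
  [22] 26/24 → 4 ('baba')
  [23] 24/15 → 3 ('bab')
  [24] 15/1 → 1 ('b')
  [25] 1/18 → 6 ('bbaaaa')
  [26] 18/9 → 9 ('bbaaaabab')
  [27] 9/0 → 2 ('bb')
  [28] 0/17 → 7 ('bbbaaaa')
  [29] 17/8 → 10 ('bbbaaaabab')

n(n+1)/2 = 30·31/2 = 465
Σ LCP = 0 + 1 + 4 + 7 + 5 + 3 + 6 + 4 + 2 + 5 + 3 + 1 + 3 + 5 + 4 + 2 + 11 + 0 + 2 + 5 + 8 + 2 + 4 + 3 + 1 + 6 + 9 + 2 + 7 + 10 = 125
distinct = 465 − 125 = 340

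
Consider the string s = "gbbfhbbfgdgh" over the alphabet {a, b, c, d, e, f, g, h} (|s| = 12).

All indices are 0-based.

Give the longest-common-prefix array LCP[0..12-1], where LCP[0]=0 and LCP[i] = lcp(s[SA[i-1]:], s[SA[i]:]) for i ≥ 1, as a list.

[0, 3, 1, 2, 0, 0, 1, 0, 1, 1, 0, 1]

rank | idx | suffix
   0 |   5 | bbfgdgh
   1 |   1 | bbfhbbfgdgh
   2 |   6 | bfgdgh
   3 |   2 | bfhbbfgdgh
   4 |   9 | dgh
   5 |   7 | fgdgh
   6 |   3 | fhbbfgdgh
   7 |   0 | gbbfhbbfgdgh
   8 |   8 | gdgh
   9 |  10 | gh
  10 |  11 | h
  11 |   4 | hbbfgdgh

SA = [5, 1, 6, 2, 9, 7, 3, 0, 8, 10, 11, 4]
[i] adj suffixes → lcp
  [1] 5/1 → 3 ('bbf')
  [2] 1/6 → 1 ('b')
  [3] 6/2 → 2 ('bf')
  [4] 2/9 → 0 ('')
  [5] 9/7 → 0 ('')
  [6] 7/3 → 1 ('f')
  [7] 3/0 → 0 ('')
  [8] 0/8 → 1 ('g')
  [9] 8/10 → 1 ('g')
  [10] 10/11 → 0 ('')
  [11] 11/4 → 1 ('h')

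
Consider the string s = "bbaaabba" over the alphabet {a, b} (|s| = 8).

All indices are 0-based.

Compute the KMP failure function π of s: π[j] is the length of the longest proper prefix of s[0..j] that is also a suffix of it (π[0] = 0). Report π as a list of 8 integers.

[0, 1, 0, 0, 0, 1, 2, 3]

π[0] = 0
j=1 s[j]='b': π[1]=1 (border 'b')
j=2 s[j]='a': k: 1→0; π[2]=0 (border '')
j=3 s[j]='a': π[3]=0 (border '')
j=4 s[j]='a': π[4]=0 (border '')
j=5 s[j]='b': π[5]=1 (border 'b')
j=6 s[j]='b': π[6]=2 (border 'bb')
j=7 s[j]='a': π[7]=3 (border 'bba')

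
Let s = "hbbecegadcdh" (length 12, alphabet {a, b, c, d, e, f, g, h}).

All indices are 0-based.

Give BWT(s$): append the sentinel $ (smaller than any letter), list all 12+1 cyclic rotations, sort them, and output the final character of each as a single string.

rank  rotation       last
    0  $hbbecegadcdh  h
    1  adcdh$hbbeceg  g
    2  bbecegadcdh$h  h
    3  becegadcdh$hb  b
    4  cdh$hbbecegad  d
    5  cegadcdh$hbbe  e
    6  dcdh$hbbecega  a
    7  dh$hbbecegadc  c
    8  ecegadcdh$hbb  b
    9  egadcdh$hbbec  c
   10  gadcdh$hbbece  e
   11  h$hbbecegadcd  d
   12  hbbecegadcdh$  $

hghbdeacbced$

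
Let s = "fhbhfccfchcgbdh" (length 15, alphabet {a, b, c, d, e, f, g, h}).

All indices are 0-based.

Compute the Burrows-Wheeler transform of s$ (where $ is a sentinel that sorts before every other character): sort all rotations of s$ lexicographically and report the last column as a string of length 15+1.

rank  rotation          last
    0  $fhbhfccfchcgbdh  h
    1  bdh$fhbhfccfchcg  g
    2  bhfccfchcgbdh$fh  h
    3  ccfchcgbdh$fhbhf  f
    4  cfchcgbdh$fhbhfc  c
    5  cgbdh$fhbhfccfch  h
    6  chcgbdh$fhbhfccf  f
    7  dh$fhbhfccfchcgb  b
    8  fccfchcgbdh$fhbh  h
    9  fchcgbdh$fhbhfcc  c
   10  fhbhfccfchcgbdh$  $
   11  gbdh$fhbhfccfchc  c
   12  h$fhbhfccfchcgbd  d
   13  hbhfccfchcgbdh$f  f
   14  hcgbdh$fhbhfccfc  c
   15  hfccfchcgbdh$fhb  b

hghfchfbhc$cdfcb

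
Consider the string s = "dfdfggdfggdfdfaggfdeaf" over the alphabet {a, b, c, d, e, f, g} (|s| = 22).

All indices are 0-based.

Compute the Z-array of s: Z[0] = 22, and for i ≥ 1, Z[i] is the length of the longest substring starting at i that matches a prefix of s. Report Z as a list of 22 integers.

Z[0]=22
i=1: i≥r, start 0; Z[1]=0
i=2: i≥r, start 0; Z[2]=2 grow→box=[2,4)
i=3: min(r-i=1, Z[1]=0)=0; Z[3]=0
i=4: i≥r, start 0; Z[4]=0
i=5: i≥r, start 0; Z[5]=0
i=6: i≥r, start 0; Z[6]=2 grow→box=[6,8)
i=7: min(r-i=1, Z[1]=0)=0; Z[7]=0
i=8: i≥r, start 0; Z[8]=0
i=9: i≥r, start 0; Z[9]=0
i=10: i≥r, start 0; Z[10]=4 grow→box=[10,14)
i=11: min(r-i=3, Z[1]=0)=0; Z[11]=0
i=12: min(r-i=2, Z[2]=2)=2; Z[12]=2
i=13: min(r-i=1, Z[3]=0)=0; Z[13]=0
i=14: i≥r, start 0; Z[14]=0
i=15: i≥r, start 0; Z[15]=0
i=16: i≥r, start 0; Z[16]=0
i=17: i≥r, start 0; Z[17]=0
i=18: i≥r, start 0; Z[18]=1 grow→box=[18,19)
i=19: i≥r, start 0; Z[19]=0
i=20: i≥r, start 0; Z[20]=0
i=21: i≥r, start 0; Z[21]=0

[22, 0, 2, 0, 0, 0, 2, 0, 0, 0, 4, 0, 2, 0, 0, 0, 0, 0, 1, 0, 0, 0]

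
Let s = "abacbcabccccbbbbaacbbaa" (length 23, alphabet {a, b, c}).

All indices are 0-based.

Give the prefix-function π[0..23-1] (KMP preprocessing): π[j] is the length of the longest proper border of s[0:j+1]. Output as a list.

π[0] = 0
j=1 s[j]='b': π[1]=0 (border '')
j=2 s[j]='a': π[2]=1 (border 'a')
j=3 s[j]='c': k: 1→0; π[3]=0 (border '')
j=4 s[j]='b': π[4]=0 (border '')
j=5 s[j]='c': π[5]=0 (border '')
j=6 s[j]='a': π[6]=1 (border 'a')
j=7 s[j]='b': π[7]=2 (border 'ab')
j=8 s[j]='c': k: 2→0; π[8]=0 (border '')
j=9 s[j]='c': π[9]=0 (border '')
j=10 s[j]='c': π[10]=0 (border '')
j=11 s[j]='c': π[11]=0 (border '')
j=12 s[j]='b': π[12]=0 (border '')
j=13 s[j]='b': π[13]=0 (border '')
j=14 s[j]='b': π[14]=0 (border '')
j=15 s[j]='b': π[15]=0 (border '')
j=16 s[j]='a': π[16]=1 (border 'a')
j=17 s[j]='a': k: 1→0; π[17]=1 (border 'a')
j=18 s[j]='c': k: 1→0; π[18]=0 (border '')
j=19 s[j]='b': π[19]=0 (border '')
j=20 s[j]='b': π[20]=0 (border '')
j=21 s[j]='a': π[21]=1 (border 'a')
j=22 s[j]='a': k: 1→0; π[22]=1 (border 'a')

[0, 0, 1, 0, 0, 0, 1, 2, 0, 0, 0, 0, 0, 0, 0, 0, 1, 1, 0, 0, 0, 1, 1]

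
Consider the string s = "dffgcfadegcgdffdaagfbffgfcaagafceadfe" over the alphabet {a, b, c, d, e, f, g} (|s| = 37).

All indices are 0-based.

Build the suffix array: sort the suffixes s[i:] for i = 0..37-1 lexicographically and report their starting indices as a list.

[26, 16, 6, 33, 29, 27, 17, 20, 25, 31, 4, 10, 15, 7, 34, 12, 0, 36, 32, 8, 5, 19, 24, 30, 14, 35, 13, 1, 21, 2, 22, 28, 3, 9, 11, 18, 23]

sorted suffixes:
  #0 SA[0]=26  'aagafceadfe'
  #1 SA[1]=16  'aagfbffgfcaagafceadfe'
  #2 SA[2]=6  'adegcgdffdaagfbffgfcaagafceadfe'
  #3 SA[3]=33  'adfe'
  #4 SA[4]=29  'afceadfe'
  #5 SA[5]=27  'agafceadfe'
  #6 SA[6]=17  'agfbffgfcaagafceadfe'
  #7 SA[7]=20  'bffgfcaagafceadfe'
  #8 SA[8]=25  'caagafceadfe'
  #9 SA[9]=31  'ceadfe'
  #10 SA[10]=4  'cfadegcgdffdaagfbffgfcaagafceadfe'
  #11 SA[11]=10  'cgdffdaagfbffgfcaagafceadfe'
  #12 SA[12]=15  'daagfbffgfcaagafceadfe'
  #13 SA[13]=7  'degcgdffdaagfbffgfcaagafceadfe'
  #14 SA[14]=34  'dfe'
  #15 SA[15]=12  'dffdaagfbffgfcaagafceadfe'
  #16 SA[16]=0  'dffgcfadegcgdffdaagfbffgfcaagafceadfe'
  #17 SA[17]=36  'e'
  #18 SA[18]=32  'eadfe'
  #19 SA[19]=8  'egcgdffdaagfbffgfcaagafceadfe'
  #20 SA[20]=5  'fadegcgdffdaagfbffgfcaagafceadfe'
  #21 SA[21]=19  'fbffgfcaagafceadfe'
  #22 SA[22]=24  'fcaagafceadfe'
  #23 SA[23]=30  'fceadfe'
  #24 SA[24]=14  'fdaagfbffgfcaagafceadfe'
  #25 SA[25]=35  'fe'
  #26 SA[26]=13  'ffdaagfbffgfcaagafceadfe'
  #27 SA[27]=1  'ffgcfadegcgdffdaagfbffgfcaagafceadfe'
  #28 SA[28]=21  'ffgfcaagafceadfe'
  #29 SA[29]=2  'fgcfadegcgdffdaagfbffgfcaagafceadfe'
  #30 SA[30]=22  'fgfcaagafceadfe'
  #31 SA[31]=28  'gafceadfe'
  #32 SA[32]=3  'gcfadegcgdffdaagfbffgfcaagafceadfe'
  #33 SA[33]=9  'gcgdffdaagfbffgfcaagafceadfe'
  #34 SA[34]=11  'gdffdaagfbffgfcaagafceadfe'
  #35 SA[35]=18  'gfbffgfcaagafceadfe'
  #36 SA[36]=23  'gfcaagafceadfe'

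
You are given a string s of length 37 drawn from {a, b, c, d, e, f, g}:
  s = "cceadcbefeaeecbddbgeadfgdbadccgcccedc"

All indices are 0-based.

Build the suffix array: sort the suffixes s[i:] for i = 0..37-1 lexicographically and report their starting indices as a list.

[3, 26, 20, 10, 25, 14, 6, 17, 36, 13, 5, 31, 0, 32, 28, 1, 33, 29, 24, 16, 35, 4, 27, 15, 21, 2, 19, 9, 12, 34, 11, 7, 8, 22, 30, 23, 18]

rank | idx | suffix
   0 |   3 | adcbefeaeecbddbgeadfgdbadccgcccedc
   1 |  26 | adccgcccedc
   2 |  20 | adfgdbadccgcccedc
   3 |  10 | aeecbddbgeadfgdbadccgcccedc
   4 |  25 | badccgcccedc
   5 |  14 | bddbgeadfgdbadccgcccedc
   6 |   6 | befeaeecbddbgeadfgdbadccgcccedc
   7 |  17 | bgeadfgdbadccgcccedc
   8 |  36 | c
   9 |  13 | cbddbgeadfgdbadccgcccedc
  10 |   5 | cbefeaeecbddbgeadfgdbadccgcccedc
  11 |  31 | cccedc
  12 |   0 | cceadcbefeaeecbddbgeadfgdbadccgcccedc
  13 |  32 | ccedc
  14 |  28 | ccgcccedc
  15 |   1 | ceadcbefeaeecbddbgeadfgdbadccgcccedc
  16 |  33 | cedc
  17 |  29 | cgcccedc
  18 |  24 | dbadccgcccedc
  19 |  16 | dbgeadfgdbadccgcccedc
  20 |  35 | dc
  21 |   4 | dcbefeaeecbddbgeadfgdbadccgcccedc
  22 |  27 | dccgcccedc
  23 |  15 | ddbgeadfgdbadccgcccedc
  24 |  21 | dfgdbadccgcccedc
  25 |   2 | eadcbefeaeecbddbgeadfgdbadccgcccedc
  26 |  19 | eadfgdbadccgcccedc
  27 |   9 | eaeecbddbgeadfgdbadccgcccedc
  28 |  12 | ecbddbgeadfgdbadccgcccedc
  29 |  34 | edc
  30 |  11 | eecbddbgeadfgdbadccgcccedc
  31 |   7 | efeaeecbddbgeadfgdbadccgcccedc
  32 |   8 | feaeecbddbgeadfgdbadccgcccedc
  33 |  22 | fgdbadccgcccedc
  34 |  30 | gcccedc
  35 |  23 | gdbadccgcccedc
  36 |  18 | geadfgdbadccgcccedc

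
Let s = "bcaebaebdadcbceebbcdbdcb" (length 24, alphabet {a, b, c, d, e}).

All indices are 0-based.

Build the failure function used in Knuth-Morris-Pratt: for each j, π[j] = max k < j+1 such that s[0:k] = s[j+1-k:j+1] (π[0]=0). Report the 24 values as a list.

[0, 0, 0, 0, 1, 0, 0, 1, 0, 0, 0, 0, 1, 2, 0, 0, 1, 1, 2, 0, 1, 0, 0, 1]

π[0] = 0
j=1 s[j]='c': π[1]=0 (border '')
j=2 s[j]='a': π[2]=0 (border '')
j=3 s[j]='e': π[3]=0 (border '')
j=4 s[j]='b': π[4]=1 (border 'b')
j=5 s[j]='a': k: 1→0; π[5]=0 (border '')
j=6 s[j]='e': π[6]=0 (border '')
j=7 s[j]='b': π[7]=1 (border 'b')
j=8 s[j]='d': k: 1→0; π[8]=0 (border '')
j=9 s[j]='a': π[9]=0 (border '')
j=10 s[j]='d': π[10]=0 (border '')
j=11 s[j]='c': π[11]=0 (border '')
j=12 s[j]='b': π[12]=1 (border 'b')
j=13 s[j]='c': π[13]=2 (border 'bc')
j=14 s[j]='e': k: 2→0; π[14]=0 (border '')
j=15 s[j]='e': π[15]=0 (border '')
j=16 s[j]='b': π[16]=1 (border 'b')
j=17 s[j]='b': k: 1→0; π[17]=1 (border 'b')
j=18 s[j]='c': π[18]=2 (border 'bc')
j=19 s[j]='d': k: 2→0; π[19]=0 (border '')
j=20 s[j]='b': π[20]=1 (border 'b')
j=21 s[j]='d': k: 1→0; π[21]=0 (border '')
j=22 s[j]='c': π[22]=0 (border '')
j=23 s[j]='b': π[23]=1 (border 'b')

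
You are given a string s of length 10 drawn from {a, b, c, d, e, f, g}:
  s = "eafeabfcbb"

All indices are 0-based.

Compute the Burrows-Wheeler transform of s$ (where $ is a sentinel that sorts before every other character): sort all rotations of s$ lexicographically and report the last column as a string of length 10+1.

rank  rotation     last
    0  $eafeabfcbb  b
    1  abfcbb$eafe  e
    2  afeabfcbb$e  e
    3  b$eafeabfcb  b
    4  bb$eafeabfc  c
    5  bfcbb$eafea  a
    6  cbb$eafeabf  f
    7  eabfcbb$eaf  f
    8  eafeabfcbb$  $
    9  fcbb$eafeab  b
   10  feabfcbb$ea  a

beebcaff$ba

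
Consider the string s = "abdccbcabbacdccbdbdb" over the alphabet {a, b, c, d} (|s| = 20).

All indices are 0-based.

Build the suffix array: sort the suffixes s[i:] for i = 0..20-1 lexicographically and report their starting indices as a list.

sorted suffixes:
  #0 SA[0]=7  'abbacdccbdbdb'
  #1 SA[1]=0  'abdccbcabbacdccbdbdb'
  #2 SA[2]=10  'acdccbdbdb'
  #3 SA[3]=19  'b'
  #4 SA[4]=9  'bacdccbdbdb'
  #5 SA[5]=8  'bbacdccbdbdb'
  #6 SA[6]=5  'bcabbacdccbdbdb'
  #7 SA[7]=17  'bdb'
  #8 SA[8]=15  'bdbdb'
  #9 SA[9]=1  'bdccbcabbacdccbdbdb'
  #10 SA[10]=6  'cabbacdccbdbdb'
  #11 SA[11]=4  'cbcabbacdccbdbdb'
  #12 SA[12]=14  'cbdbdb'
  #13 SA[13]=3  'ccbcabbacdccbdbdb'
  #14 SA[14]=13  'ccbdbdb'
  #15 SA[15]=11  'cdccbdbdb'
  #16 SA[16]=18  'db'
  #17 SA[17]=16  'dbdb'
  #18 SA[18]=2  'dccbcabbacdccbdbdb'
  #19 SA[19]=12  'dccbdbdb'

[7, 0, 10, 19, 9, 8, 5, 17, 15, 1, 6, 4, 14, 3, 13, 11, 18, 16, 2, 12]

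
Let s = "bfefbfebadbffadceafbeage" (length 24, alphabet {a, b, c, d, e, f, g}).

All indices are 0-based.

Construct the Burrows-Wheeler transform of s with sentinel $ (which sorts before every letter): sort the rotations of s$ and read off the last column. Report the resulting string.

ebfeeeff$ddaagcbfffaebbba

rank  rotation                   last
    0  $bfefbfebadbffadceafbeage  e
    1  adbffadceafbeage$bfefbfeb  b
    2  adceafbeage$bfefbfebadbff  f
    3  afbeage$bfefbfebadbffadce  e
    4  age$bfefbfebadbffadceafbe  e
    5  badbffadceafbeage$bfefbfe  e
    6  beage$bfefbfebadbffadceaf  f
    7  bfebadbffadceafbeage$bfef  f
    8  bfefbfebadbffadceafbeage$  $
    9  bffadceafbeage$bfefbfebad  d
   10  ceafbeage$bfefbfebadbffad  d
   11  dbffadceafbeage$bfefbfeba  a
   12  dceafbeage$bfefbfebadbffa  a
   13  e$bfefbfebadbffadceafbeag  g
   14  eafbeage$bfefbfebadbffadc  c
   15  eage$bfefbfebadbffadceafb  b
   16  ebadbffadceafbeage$bfefbf  f
   17  efbfebadbffadceafbeage$bf  f
   18  fadceafbeage$bfefbfebadbf  f
   19  fbeage$bfefbfebadbffadcea  a
   20  fbfebadbffadceafbeage$bfe  e
   21  febadbffadceafbeage$bfefb  b
   22  fefbfebadbffadceafbeage$b  b
   23  ffadceafbeage$bfefbfebadb  b
   24  ge$bfefbfebadbffadceafbea  a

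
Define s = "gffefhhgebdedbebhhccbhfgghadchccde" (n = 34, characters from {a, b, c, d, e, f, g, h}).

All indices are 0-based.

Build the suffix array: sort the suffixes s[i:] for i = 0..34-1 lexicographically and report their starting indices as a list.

sorted suffixes:
  #0 SA[0]=26  'adchccde'
  #1 SA[1]=9  'bdedbebhhccbhfgghadchccde'
  #2 SA[2]=13  'bebhhccbhfgghadchccde'
  #3 SA[3]=20  'bhfgghadchccde'
  #4 SA[4]=15  'bhhccbhfgghadchccde'
  #5 SA[5]=19  'cbhfgghadchccde'
  #6 SA[6]=18  'ccbhfgghadchccde'
  #7 SA[7]=30  'ccde'
  #8 SA[8]=31  'cde'
  #9 SA[9]=28  'chccde'
  #10 SA[10]=12  'dbebhhccbhfgghadchccde'
  #11 SA[11]=27  'dchccde'
  #12 SA[12]=32  'de'
  #13 SA[13]=10  'dedbebhhccbhfgghadchccde'
  #14 SA[14]=33  'e'
  #15 SA[15]=8  'ebdedbebhhccbhfgghadchccde'
  #16 SA[16]=14  'ebhhccbhfgghadchccde'
  #17 SA[17]=11  'edbebhhccbhfgghadchccde'
  #18 SA[18]=3  'efhhgebdedbebhhccbhfgghadchccde'
  #19 SA[19]=2  'fefhhgebdedbebhhccbhfgghadchccde'
  #20 SA[20]=1  'ffefhhgebdedbebhhccbhfgghadchccde'
  #21 SA[21]=22  'fgghadchccde'
  #22 SA[22]=4  'fhhgebdedbebhhccbhfgghadchccde'
  #23 SA[23]=7  'gebdedbebhhccbhfgghadchccde'
  #24 SA[24]=0  'gffefhhgebdedbebhhccbhfgghadchccde'
  #25 SA[25]=23  'gghadchccde'
  #26 SA[26]=24  'ghadchccde'
  #27 SA[27]=25  'hadchccde'
  #28 SA[28]=17  'hccbhfgghadchccde'
  #29 SA[29]=29  'hccde'
  #30 SA[30]=21  'hfgghadchccde'
  #31 SA[31]=6  'hgebdedbebhhccbhfgghadchccde'
  #32 SA[32]=16  'hhccbhfgghadchccde'
  #33 SA[33]=5  'hhgebdedbebhhccbhfgghadchccde'

[26, 9, 13, 20, 15, 19, 18, 30, 31, 28, 12, 27, 32, 10, 33, 8, 14, 11, 3, 2, 1, 22, 4, 7, 0, 23, 24, 25, 17, 29, 21, 6, 16, 5]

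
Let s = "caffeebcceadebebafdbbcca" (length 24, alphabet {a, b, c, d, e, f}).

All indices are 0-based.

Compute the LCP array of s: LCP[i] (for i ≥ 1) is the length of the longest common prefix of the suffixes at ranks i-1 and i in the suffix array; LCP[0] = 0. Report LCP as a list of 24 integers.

[0, 1, 1, 2, 0, 1, 1, 3, 1, 0, 2, 1, 2, 1, 0, 1, 0, 1, 2, 2, 1, 0, 1, 1]

sorted suffixes:
  #0 SA[0]=23  'a'
  #1 SA[1]=10  'adebebafdbbcca'
  #2 SA[2]=16  'afdbbcca'
  #3 SA[3]=1  'affeebcceadebebafdbbcca'
  #4 SA[4]=15  'bafdbbcca'
  #5 SA[5]=19  'bbcca'
  #6 SA[6]=20  'bcca'
  #7 SA[7]=6  'bcceadebebafdbbcca'
  #8 SA[8]=13  'bebafdbbcca'
  #9 SA[9]=22  'ca'
  #10 SA[10]=0  'caffeebcceadebebafdbbcca'
  #11 SA[11]=21  'cca'
  #12 SA[12]=7  'cceadebebafdbbcca'
  #13 SA[13]=8  'ceadebebafdbbcca'
  #14 SA[14]=18  'dbbcca'
  #15 SA[15]=11  'debebafdbbcca'
  #16 SA[16]=9  'eadebebafdbbcca'
  #17 SA[17]=14  'ebafdbbcca'
  #18 SA[18]=5  'ebcceadebebafdbbcca'
  #19 SA[19]=12  'ebebafdbbcca'
  #20 SA[20]=4  'eebcceadebebafdbbcca'
  #21 SA[21]=17  'fdbbcca'
  #22 SA[22]=3  'feebcceadebebafdbbcca'
  #23 SA[23]=2  'ffeebcceadebebafdbbcca'

SA = [23, 10, 16, 1, 15, 19, 20, 6, 13, 22, 0, 21, 7, 8, 18, 11, 9, 14, 5, 12, 4, 17, 3, 2]
i: (SA[i-1],SA[i]) lcp shared
  1: (23,10) 1 'a'
  2: (10,16) 1 'a'
  3: (16,1) 2 'af'
  4: (1,15) 0 ''
  5: (15,19) 1 'b'
  6: (19,20) 1 'b'
  7: (20,6) 3 'bcc'
  8: (6,13) 1 'b'
  9: (13,22) 0 ''
  10: (22,0) 2 'ca'
  11: (0,21) 1 'c'
  12: (21,7) 2 'cc'
  13: (7,8) 1 'c'
  14: (8,18) 0 ''
  15: (18,11) 1 'd'
  16: (11,9) 0 ''
  17: (9,14) 1 'e'
  18: (14,5) 2 'eb'
  19: (5,12) 2 'eb'
  20: (12,4) 1 'e'
  21: (4,17) 0 ''
  22: (17,3) 1 'f'
  23: (3,2) 1 'f'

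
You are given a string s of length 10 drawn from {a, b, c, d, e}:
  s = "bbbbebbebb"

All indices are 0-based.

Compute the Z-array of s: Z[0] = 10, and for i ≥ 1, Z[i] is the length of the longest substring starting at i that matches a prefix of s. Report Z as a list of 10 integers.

Z[0]=10
i=1: i≥r, start 0; Z[1]=3 scan→box=[1,4)
i=2: min(r-i=2, Z[1]=3)=2; Z[2]=2
i=3: min(r-i=1, Z[2]=2)=1; Z[3]=1
i=4: i≥r, start 0; Z[4]=0
i=5: i≥r, start 0; Z[5]=2 scan→box=[5,7)
i=6: min(r-i=1, Z[1]=3)=1; Z[6]=1
i=7: i≥r, start 0; Z[7]=0
i=8: i≥r, start 0; Z[8]=2 scan→box=[8,10)
i=9: min(r-i=1, Z[1]=3)=1; Z[9]=1

[10, 3, 2, 1, 0, 2, 1, 0, 2, 1]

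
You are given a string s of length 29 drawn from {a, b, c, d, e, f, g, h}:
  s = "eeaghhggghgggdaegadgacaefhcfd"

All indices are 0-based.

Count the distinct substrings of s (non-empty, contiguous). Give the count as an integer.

403

rank→(start, suffix):
  0 → (20, 'acaefhcfd')
  1 → (17, 'adgacaefhcfd')
  2 → (22, 'aefhcfd')
  3 → (14, 'aegadgacaefhcfd')
  4 → (2, 'aghhggghgggdaegadgacaefhcfd')
  5 → (21, 'caefhcfd')
  6 → (26, 'cfd')
  7 → (28, 'd')
  8 → (13, 'daegadgacaefhcfd')
  9 → (18, 'dgacaefhcfd')
  10 → (1, 'eaghhggghgggdaegadgacaefhcfd')
  11 → (0, 'eeaghhggghgggdaegadgacaefhcfd')
  12 → (23, 'efhcfd')
  13 → (15, 'egadgacaefhcfd')
  14 → (27, 'fd')
  15 → (24, 'fhcfd')
  16 → (19, 'gacaefhcfd')
  17 → (16, 'gadgacaefhcfd')
  18 → (12, 'gdaegadgacaefhcfd')
  19 → (11, 'ggdaegadgacaefhcfd')
  20 → (10, 'gggdaegadgacaefhcfd')
  21 → (6, 'ggghgggdaegadgacaefhcfd')
  22 → (7, 'gghgggdaegadgacaefhcfd')
  23 → (8, 'ghgggdaegadgacaefhcfd')
  24 → (3, 'ghhggghgggdaegadgacaefhcfd')
  25 → (25, 'hcfd')
  26 → (9, 'hgggdaegadgacaefhcfd')
  27 → (5, 'hggghgggdaegadgacaefhcfd')
  28 → (4, 'hhggghgggdaegadgacaefhcfd')

SA = [20, 17, 22, 14, 2, 21, 26, 28, 13, 18, 1, 0, 23, 15, 27, 24, 19, 16, 12, 11, 10, 6, 7, 8, 3, 25, 9, 5, 4]
rank  pair      lcp
   1  s[20:],s[17:]  1  'a'
   2  s[17:],s[22:]  1  'a'
   3  s[22:],s[14:]  2  'ae'
   4  s[14:],s[2:]  1  'a'
   5  s[2:],s[21:]  0  ''
   6  s[21:],s[26:]  1  'c'
   7  s[26:],s[28:]  0  ''
   8  s[28:],s[13:]  1  'd'
   9  s[13:],s[18:]  1  'd'
  10  s[18:],s[1:]  0  ''
  11  s[1:],s[0:]  1  'e'
  12  s[0:],s[23:]  1  'e'
  13  s[23:],s[15:]  1  'e'
  14  s[15:],s[27:]  0  ''
  15  s[27:],s[24:]  1  'f'
  16  s[24:],s[19:]  0  ''
  17  s[19:],s[16:]  2  'ga'
  18  s[16:],s[12:]  1  'g'
  19  s[12:],s[11:]  1  'g'
  20  s[11:],s[10:]  2  'gg'
  21  s[10:],s[6:]  3  'ggg'
  22  s[6:],s[7:]  2  'gg'
  23  s[7:],s[8:]  1  'g'
  24  s[8:],s[3:]  2  'gh'
  25  s[3:],s[25:]  0  ''
  26  s[25:],s[9:]  1  'h'
  27  s[9:],s[5:]  4  'hggg'
  28  s[5:],s[4:]  1  'h'

n(n+1)/2 = 29·30/2 = 435
Σ LCP = 0 + 1 + 1 + 2 + 1 + 0 + 1 + 0 + 1 + 1 + 0 + 1 + 1 + 1 + 0 + 1 + 0 + 2 + 1 + 1 + 2 + 3 + 2 + 1 + 2 + 0 + 1 + 4 + 1 = 32
distinct = 435 − 32 = 403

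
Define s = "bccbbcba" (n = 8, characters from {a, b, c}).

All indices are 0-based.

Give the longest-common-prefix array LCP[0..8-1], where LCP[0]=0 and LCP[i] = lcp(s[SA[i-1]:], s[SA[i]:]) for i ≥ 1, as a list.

sorted suffixes:
  #0 SA[0]=7  'a'
  #1 SA[1]=6  'ba'
  #2 SA[2]=3  'bbcba'
  #3 SA[3]=4  'bcba'
  #4 SA[4]=0  'bccbbcba'
  #5 SA[5]=5  'cba'
  #6 SA[6]=2  'cbbcba'
  #7 SA[7]=1  'ccbbcba'

SA = [7, 6, 3, 4, 0, 5, 2, 1]
i: (SA[i-1],SA[i]) lcp shared
  1: (7,6) 0 ''
  2: (6,3) 1 'b'
  3: (3,4) 1 'b'
  4: (4,0) 2 'bc'
  5: (0,5) 0 ''
  6: (5,2) 2 'cb'
  7: (2,1) 1 'c'

[0, 0, 1, 1, 2, 0, 2, 1]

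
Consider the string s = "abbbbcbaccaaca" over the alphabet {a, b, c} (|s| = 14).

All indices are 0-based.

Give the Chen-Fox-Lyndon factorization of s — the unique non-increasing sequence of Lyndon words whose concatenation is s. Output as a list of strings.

["abbbbcbacc", "aac", "a"]

emit factor 1: 'abbbbcbacc' (i=0, period=10)
emit factor 2: 'aac' (i=10, period=3)
emit factor 3: 'a' (i=13, period=1)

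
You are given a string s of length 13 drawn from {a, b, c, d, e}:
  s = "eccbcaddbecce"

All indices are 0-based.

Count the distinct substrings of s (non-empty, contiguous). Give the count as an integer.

80

rank→(start, suffix):
  0 → (5, 'addbecce')
  1 → (3, 'bcaddbecce')
  2 → (8, 'becce')
  3 → (4, 'caddbecce')
  4 → (2, 'cbcaddbecce')
  5 → (1, 'ccbcaddbecce')
  6 → (10, 'cce')
  7 → (11, 'ce')
  8 → (7, 'dbecce')
  9 → (6, 'ddbecce')
  10 → (12, 'e')
  11 → (0, 'eccbcaddbecce')
  12 → (9, 'ecce')

SA = [5, 3, 8, 4, 2, 1, 10, 11, 7, 6, 12, 0, 9]
rank  pair      lcp
   1  s[5:],s[3:]  0  ''
   2  s[3:],s[8:]  1  'b'
   3  s[8:],s[4:]  0  ''
   4  s[4:],s[2:]  1  'c'
   5  s[2:],s[1:]  1  'c'
   6  s[1:],s[10:]  2  'cc'
   7  s[10:],s[11:]  1  'c'
   8  s[11:],s[7:]  0  ''
   9  s[7:],s[6:]  1  'd'
  10  s[6:],s[12:]  0  ''
  11  s[12:],s[0:]  1  'e'
  12  s[0:],s[9:]  3  'ecc'

n(n+1)/2 = 13·14/2 = 91
Σ LCP = 0 + 0 + 1 + 0 + 1 + 1 + 2 + 1 + 0 + 1 + 0 + 1 + 3 = 11
distinct = 91 − 11 = 80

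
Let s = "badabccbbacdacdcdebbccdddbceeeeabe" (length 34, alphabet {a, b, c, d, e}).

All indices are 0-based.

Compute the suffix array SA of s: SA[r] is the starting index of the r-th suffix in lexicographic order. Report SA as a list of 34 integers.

sorted suffixes:
  #0 SA[0]=3  'abccbbacdacdcdebbccdddbceeeeabe'
  #1 SA[1]=31  'abe'
  #2 SA[2]=9  'acdacdcdebbccdddbceeeeabe'
  #3 SA[3]=12  'acdcdebbccdddbceeeeabe'
  #4 SA[4]=1  'adabccbbacdacdcdebbccdddbceeeeabe'
  #5 SA[5]=8  'bacdacdcdebbccdddbceeeeabe'
  #6 SA[6]=0  'badabccbbacdacdcdebbccdddbceeeeabe'
  #7 SA[7]=7  'bbacdacdcdebbccdddbceeeeabe'
  #8 SA[8]=18  'bbccdddbceeeeabe'
  #9 SA[9]=4  'bccbbacdacdcdebbccdddbceeeeabe'
  #10 SA[10]=19  'bccdddbceeeeabe'
  #11 SA[11]=25  'bceeeeabe'
  #12 SA[12]=32  'be'
  #13 SA[13]=6  'cbbacdacdcdebbccdddbceeeeabe'
  #14 SA[14]=5  'ccbbacdacdcdebbccdddbceeeeabe'
  #15 SA[15]=20  'ccdddbceeeeabe'
  #16 SA[16]=10  'cdacdcdebbccdddbceeeeabe'
  #17 SA[17]=13  'cdcdebbccdddbceeeeabe'
  #18 SA[18]=21  'cdddbceeeeabe'
  #19 SA[19]=15  'cdebbccdddbceeeeabe'
  #20 SA[20]=26  'ceeeeabe'
  #21 SA[21]=2  'dabccbbacdacdcdebbccdddbceeeeabe'
  #22 SA[22]=11  'dacdcdebbccdddbceeeeabe'
  #23 SA[23]=24  'dbceeeeabe'
  #24 SA[24]=14  'dcdebbccdddbceeeeabe'
  #25 SA[25]=23  'ddbceeeeabe'
  #26 SA[26]=22  'dddbceeeeabe'
  #27 SA[27]=16  'debbccdddbceeeeabe'
  #28 SA[28]=33  'e'
  #29 SA[29]=30  'eabe'
  #30 SA[30]=17  'ebbccdddbceeeeabe'
  #31 SA[31]=29  'eeabe'
  #32 SA[32]=28  'eeeabe'
  #33 SA[33]=27  'eeeeabe'

[3, 31, 9, 12, 1, 8, 0, 7, 18, 4, 19, 25, 32, 6, 5, 20, 10, 13, 21, 15, 26, 2, 11, 24, 14, 23, 22, 16, 33, 30, 17, 29, 28, 27]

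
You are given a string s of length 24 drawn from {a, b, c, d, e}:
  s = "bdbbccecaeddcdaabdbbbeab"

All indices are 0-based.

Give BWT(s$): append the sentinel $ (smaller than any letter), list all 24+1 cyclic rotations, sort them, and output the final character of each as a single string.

bdeacaddbba$bebdccbbdebca

rank  rotation                   last
    0  $bdbbccecaeddcdaabdbbbeab  b
    1  aabdbbbeab$bdbbccecaeddcd  d
    2  ab$bdbbccecaeddcdaabdbbbe  e
    3  abdbbbeab$bdbbccecaeddcda  a
    4  aeddcdaabdbbbeab$bdbbccec  c
    5  b$bdbbccecaeddcdaabdbbbea  a
    6  bbbeab$bdbbccecaeddcdaabd  d
    7  bbccecaeddcdaabdbbbeab$bd  d
    8  bbeab$bdbbccecaeddcdaabdb  b
    9  bccecaeddcdaabdbbbeab$bdb  b
   10  bdbbbeab$bdbbccecaeddcdaa  a
   11  bdbbccecaeddcdaabdbbbeab$  $
   12  beab$bdbbccecaeddcdaabdbb  b
   13  caeddcdaabdbbbeab$bdbbcce  e
   14  ccecaeddcdaabdbbbeab$bdbb  b
   15  cdaabdbbbeab$bdbbccecaedd  d
   16  cecaeddcdaabdbbbeab$bdbbc  c
   17  daabdbbbeab$bdbbccecaeddc  c
   18  dbbbeab$bdbbccecaeddcdaab  b
   19  dbbccecaeddcdaabdbbbeab$b  b
   20  dcdaabdbbbeab$bdbbccecaed  d
   21  ddcdaabdbbbeab$bdbbccecae  e
   22  eab$bdbbccecaeddcdaabdbbb  b
   23  ecaeddcdaabdbbbeab$bdbbcc  c
   24  eddcdaabdbbbeab$bdbbcceca  a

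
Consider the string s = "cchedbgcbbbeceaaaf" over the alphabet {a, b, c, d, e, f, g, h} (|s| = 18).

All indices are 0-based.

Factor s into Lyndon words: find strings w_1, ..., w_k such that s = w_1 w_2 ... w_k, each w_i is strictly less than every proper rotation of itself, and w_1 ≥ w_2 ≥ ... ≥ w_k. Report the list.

["cched", "bgc", "bbbece", "aaaf"]

emit factor 1: 'cched' (i=0, period=5)
emit factor 2: 'bgc' (i=5, period=3)
emit factor 3: 'bbbece' (i=8, period=6)
emit factor 4: 'aaaf' (i=14, period=4)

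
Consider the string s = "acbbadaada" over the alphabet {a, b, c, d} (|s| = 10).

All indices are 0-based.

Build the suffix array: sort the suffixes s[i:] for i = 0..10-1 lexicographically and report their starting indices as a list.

rank | idx | suffix
   0 |   9 | a
   1 |   6 | aada
   2 |   0 | acbbadaada
   3 |   7 | ada
   4 |   4 | adaada
   5 |   3 | badaada
   6 |   2 | bbadaada
   7 |   1 | cbbadaada
   8 |   8 | da
   9 |   5 | daada

[9, 6, 0, 7, 4, 3, 2, 1, 8, 5]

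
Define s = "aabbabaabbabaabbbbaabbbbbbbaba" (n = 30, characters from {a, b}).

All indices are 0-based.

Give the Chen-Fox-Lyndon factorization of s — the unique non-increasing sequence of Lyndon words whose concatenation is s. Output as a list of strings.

emit factor 1: 'aabbabaabbabaabbbbaabbbbbbbab' (i=0, period=29)
emit factor 2: 'a' (i=29, period=1)

["aabbabaabbabaabbbbaabbbbbbbab", "a"]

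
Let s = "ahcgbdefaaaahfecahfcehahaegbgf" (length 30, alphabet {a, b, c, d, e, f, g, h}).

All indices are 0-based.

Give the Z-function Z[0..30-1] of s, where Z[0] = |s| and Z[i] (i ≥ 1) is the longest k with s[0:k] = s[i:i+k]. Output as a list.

[30, 0, 0, 0, 0, 0, 0, 0, 1, 1, 1, 2, 0, 0, 0, 0, 2, 0, 0, 0, 0, 0, 2, 0, 1, 0, 0, 0, 0, 0]

Z[0]=30
i=1: fresh scan; Z[1]=0
i=2: fresh scan; Z[2]=0
i=3: fresh scan; Z[3]=0
i=4: fresh scan; Z[4]=0
i=5: fresh scan; Z[5]=0
i=6: fresh scan; Z[6]=0
i=7: fresh scan; Z[7]=0
i=8: fresh scan; Z[8]=1 scan→box=[8,9)
i=9: fresh scan; Z[9]=1 scan→box=[9,10)
i=10: fresh scan; Z[10]=1 scan→box=[10,11)
i=11: fresh scan; Z[11]=2 scan→box=[11,13)
i=12: min(r-i=1, Z[1]=0)=0; Z[12]=0
i=13: fresh scan; Z[13]=0
i=14: fresh scan; Z[14]=0
i=15: fresh scan; Z[15]=0
i=16: fresh scan; Z[16]=2 scan→box=[16,18)
i=17: min(r-i=1, Z[1]=0)=0; Z[17]=0
i=18: fresh scan; Z[18]=0
i=19: fresh scan; Z[19]=0
i=20: fresh scan; Z[20]=0
i=21: fresh scan; Z[21]=0
i=22: fresh scan; Z[22]=2 scan→box=[22,24)
i=23: min(r-i=1, Z[1]=0)=0; Z[23]=0
i=24: fresh scan; Z[24]=1 scan→box=[24,25)
i=25: fresh scan; Z[25]=0
i=26: fresh scan; Z[26]=0
i=27: fresh scan; Z[27]=0
i=28: fresh scan; Z[28]=0
i=29: fresh scan; Z[29]=0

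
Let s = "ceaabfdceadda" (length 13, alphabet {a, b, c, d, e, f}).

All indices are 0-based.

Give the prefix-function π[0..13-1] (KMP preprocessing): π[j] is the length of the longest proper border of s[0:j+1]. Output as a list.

[0, 0, 0, 0, 0, 0, 0, 1, 2, 3, 0, 0, 0]

π[0] = 0
j=1 s[j]='e': π[1]=0 (border '')
j=2 s[j]='a': π[2]=0 (border '')
j=3 s[j]='a': π[3]=0 (border '')
j=4 s[j]='b': π[4]=0 (border '')
j=5 s[j]='f': π[5]=0 (border '')
j=6 s[j]='d': π[6]=0 (border '')
j=7 s[j]='c': π[7]=1 (border 'c')
j=8 s[j]='e': π[8]=2 (border 'ce')
j=9 s[j]='a': π[9]=3 (border 'cea')
j=10 s[j]='d': k: 3→0; π[10]=0 (border '')
j=11 s[j]='d': π[11]=0 (border '')
j=12 s[j]='a': π[12]=0 (border '')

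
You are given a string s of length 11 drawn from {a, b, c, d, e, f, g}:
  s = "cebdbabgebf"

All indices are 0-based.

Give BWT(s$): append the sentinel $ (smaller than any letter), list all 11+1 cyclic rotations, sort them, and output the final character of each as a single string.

fbdeea$bcgbb

rank  rotation      last
    0  $cebdbabgebf  f
    1  abgebf$cebdb  b
    2  babgebf$cebd  d
    3  bdbabgebf$ce  e
    4  bf$cebdbabge  e
    5  bgebf$cebdba  a
    6  cebdbabgebf$  $
    7  dbabgebf$ceb  b
    8  ebdbabgebf$c  c
    9  ebf$cebdbabg  g
   10  f$cebdbabgeb  b
   11  gebf$cebdbab  b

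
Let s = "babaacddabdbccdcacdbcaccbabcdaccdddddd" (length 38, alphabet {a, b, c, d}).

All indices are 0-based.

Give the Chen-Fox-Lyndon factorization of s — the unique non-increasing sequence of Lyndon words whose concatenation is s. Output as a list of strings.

emit factor 1: 'b' (i=0, period=1)
emit factor 2: 'ab' (i=1, period=2)
emit factor 3: 'aacddabdbccdcacdbcaccbabcdaccdddddd' (i=3, period=35)

["b", "ab", "aacddabdbccdcacdbcaccbabcdaccdddddd"]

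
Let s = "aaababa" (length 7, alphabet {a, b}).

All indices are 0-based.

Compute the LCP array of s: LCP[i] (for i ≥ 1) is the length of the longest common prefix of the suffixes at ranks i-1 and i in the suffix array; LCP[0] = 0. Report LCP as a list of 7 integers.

sorted suffixes:
  #0 SA[0]=6  'a'
  #1 SA[1]=0  'aaababa'
  #2 SA[2]=1  'aababa'
  #3 SA[3]=4  'aba'
  #4 SA[4]=2  'ababa'
  #5 SA[5]=5  'ba'
  #6 SA[6]=3  'baba'

SA = [6, 0, 1, 4, 2, 5, 3]
rank  pair      lcp
   1  s[6:],s[0:]  1  'a'
   2  s[0:],s[1:]  2  'aa'
   3  s[1:],s[4:]  1  'a'
   4  s[4:],s[2:]  3  'aba'
   5  s[2:],s[5:]  0  ''
   6  s[5:],s[3:]  2  'ba'

[0, 1, 2, 1, 3, 0, 2]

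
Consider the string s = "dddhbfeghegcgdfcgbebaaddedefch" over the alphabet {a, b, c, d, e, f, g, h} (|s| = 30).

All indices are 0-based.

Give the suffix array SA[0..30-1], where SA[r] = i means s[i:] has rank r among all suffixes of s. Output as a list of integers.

rank→(start, suffix):
  0 → (20, 'aaddedefch')
  1 → (21, 'addedefch')
  2 → (19, 'baaddedefch')
  3 → (17, 'bebaaddedefch')
  4 → (4, 'bfeghegcgdfcgbebaaddedefch')
  5 → (15, 'cgbebaaddedefch')
  6 → (11, 'cgdfcgbebaaddedefch')
  7 → (28, 'ch')
  8 → (0, 'dddhbfeghegcgdfcgbebaaddedefch')
  9 → (22, 'ddedefch')
  10 → (1, 'ddhbfeghegcgdfcgbebaaddedefch')
  11 → (23, 'dedefch')
  12 → (25, 'defch')
  13 → (13, 'dfcgbebaaddedefch')
  14 → (2, 'dhbfeghegcgdfcgbebaaddedefch')
  15 → (18, 'ebaaddedefch')
  16 → (24, 'edefch')
  17 → (26, 'efch')
  18 → (9, 'egcgdfcgbebaaddedefch')
  19 → (6, 'eghegcgdfcgbebaaddedefch')
  20 → (14, 'fcgbebaaddedefch')
  21 → (27, 'fch')
  22 → (5, 'feghegcgdfcgbebaaddedefch')
  23 → (16, 'gbebaaddedefch')
  24 → (10, 'gcgdfcgbebaaddedefch')
  25 → (12, 'gdfcgbebaaddedefch')
  26 → (7, 'ghegcgdfcgbebaaddedefch')
  27 → (29, 'h')
  28 → (3, 'hbfeghegcgdfcgbebaaddedefch')
  29 → (8, 'hegcgdfcgbebaaddedefch')

[20, 21, 19, 17, 4, 15, 11, 28, 0, 22, 1, 23, 25, 13, 2, 18, 24, 26, 9, 6, 14, 27, 5, 16, 10, 12, 7, 29, 3, 8]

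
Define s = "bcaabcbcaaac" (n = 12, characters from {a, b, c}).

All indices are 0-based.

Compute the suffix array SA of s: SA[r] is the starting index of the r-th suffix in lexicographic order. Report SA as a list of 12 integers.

rank→(start, suffix):
  0 → (8, 'aaac')
  1 → (2, 'aabcbcaaac')
  2 → (9, 'aac')
  3 → (3, 'abcbcaaac')
  4 → (10, 'ac')
  5 → (6, 'bcaaac')
  6 → (0, 'bcaabcbcaaac')
  7 → (4, 'bcbcaaac')
  8 → (11, 'c')
  9 → (7, 'caaac')
  10 → (1, 'caabcbcaaac')
  11 → (5, 'cbcaaac')

[8, 2, 9, 3, 10, 6, 0, 4, 11, 7, 1, 5]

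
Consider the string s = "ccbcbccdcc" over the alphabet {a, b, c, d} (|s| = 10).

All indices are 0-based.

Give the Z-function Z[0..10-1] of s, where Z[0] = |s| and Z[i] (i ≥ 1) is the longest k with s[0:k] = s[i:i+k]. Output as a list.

[10, 1, 0, 1, 0, 2, 1, 0, 2, 1]

Z[0]=10
i=1: outside box; Z[1]=1 scan→box=[1,2)
i=2: outside box; Z[2]=0
i=3: outside box; Z[3]=1 scan→box=[3,4)
i=4: outside box; Z[4]=0
i=5: outside box; Z[5]=2 scan→box=[5,7)
i=6: min(r-i=1, Z[1]=1)=1; Z[6]=1
i=7: outside box; Z[7]=0
i=8: outside box; Z[8]=2 scan→box=[8,10)
i=9: min(r-i=1, Z[1]=1)=1; Z[9]=1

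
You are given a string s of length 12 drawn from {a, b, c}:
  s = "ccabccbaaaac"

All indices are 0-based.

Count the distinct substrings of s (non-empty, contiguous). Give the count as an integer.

rank→(start, suffix):
  0 → (7, 'aaaac')
  1 → (8, 'aaac')
  2 → (9, 'aac')
  3 → (2, 'abccbaaaac')
  4 → (10, 'ac')
  5 → (6, 'baaaac')
  6 → (3, 'bccbaaaac')
  7 → (11, 'c')
  8 → (1, 'cabccbaaaac')
  9 → (5, 'cbaaaac')
  10 → (0, 'ccabccbaaaac')
  11 → (4, 'ccbaaaac')

SA = [7, 8, 9, 2, 10, 6, 3, 11, 1, 5, 0, 4]
[i] adj suffixes → lcp
  [1] 7/8 → 3 ('aaa')
  [2] 8/9 → 2 ('aa')
  [3] 9/2 → 1 ('a')
  [4] 2/10 → 1 ('a')
  [5] 10/6 → 0 ('')
  [6] 6/3 → 1 ('b')
  [7] 3/11 → 0 ('')
  [8] 11/1 → 1 ('c')
  [9] 1/5 → 1 ('c')
  [10] 5/0 → 1 ('c')
  [11] 0/4 → 2 ('cc')

n(n+1)/2 = 12·13/2 = 78
Σ LCP = 0 + 3 + 2 + 1 + 1 + 0 + 1 + 0 + 1 + 1 + 1 + 2 = 13
distinct = 78 − 13 = 65

65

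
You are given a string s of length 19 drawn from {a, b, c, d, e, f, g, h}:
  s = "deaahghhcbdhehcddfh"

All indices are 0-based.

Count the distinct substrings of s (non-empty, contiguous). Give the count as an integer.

rank | idx | suffix
   0 |   2 | aahghhcbdhehcddfh
   1 |   3 | ahghhcbdhehcddfh
   2 |   9 | bdhehcddfh
   3 |   8 | cbdhehcddfh
   4 |  14 | cddfh
   5 |  15 | ddfh
   6 |   0 | deaahghhcbdhehcddfh
   7 |  16 | dfh
   8 |  10 | dhehcddfh
   9 |   1 | eaahghhcbdhehcddfh
  10 |  12 | ehcddfh
  11 |  17 | fh
  12 |   5 | ghhcbdhehcddfh
  13 |  18 | h
  14 |   7 | hcbdhehcddfh
  15 |  13 | hcddfh
  16 |  11 | hehcddfh
  17 |   4 | hghhcbdhehcddfh
  18 |   6 | hhcbdhehcddfh

SA = [2, 3, 9, 8, 14, 15, 0, 16, 10, 1, 12, 17, 5, 18, 7, 13, 11, 4, 6]
rank  pair      lcp
   1  s[2:],s[3:]  1  'a'
   2  s[3:],s[9:]  0  ''
   3  s[9:],s[8:]  0  ''
   4  s[8:],s[14:]  1  'c'
   5  s[14:],s[15:]  0  ''
   6  s[15:],s[0:]  1  'd'
   7  s[0:],s[16:]  1  'd'
   8  s[16:],s[10:]  1  'd'
   9  s[10:],s[1:]  0  ''
  10  s[1:],s[12:]  1  'e'
  11  s[12:],s[17:]  0  ''
  12  s[17:],s[5:]  0  ''
  13  s[5:],s[18:]  0  ''
  14  s[18:],s[7:]  1  'h'
  15  s[7:],s[13:]  2  'hc'
  16  s[13:],s[11:]  1  'h'
  17  s[11:],s[4:]  1  'h'
  18  s[4:],s[6:]  1  'h'

n(n+1)/2 = 19·20/2 = 190
Σ LCP = 0 + 1 + 0 + 0 + 1 + 0 + 1 + 1 + 1 + 0 + 1 + 0 + 0 + 0 + 1 + 2 + 1 + 1 + 1 = 12
distinct = 190 − 12 = 178

178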